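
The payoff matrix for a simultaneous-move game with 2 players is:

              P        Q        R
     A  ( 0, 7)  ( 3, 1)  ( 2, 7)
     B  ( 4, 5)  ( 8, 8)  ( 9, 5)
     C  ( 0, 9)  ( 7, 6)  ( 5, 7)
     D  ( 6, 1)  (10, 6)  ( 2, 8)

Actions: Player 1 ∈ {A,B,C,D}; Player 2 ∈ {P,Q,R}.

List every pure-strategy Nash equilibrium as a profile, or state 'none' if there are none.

Equilibria: none

(A,P): not NE [P1→D gives 6>0]
(A,Q): not NE [P1→D gives 10>3; P2→R gives 7>1]
(A,R): not NE [P1→B gives 9>2]
(B,P): not NE [P1→D gives 6>4; P2→Q gives 8>5]
(B,Q): not NE [P1→D gives 10>8]
(B,R): not NE [P2→Q gives 8>5]
(C,P): not NE [P1→D gives 6>0]
(C,Q): not NE [P1→D gives 10>7; P2→P gives 9>6]
(C,R): not NE [P1→B gives 9>5; P2→P gives 9>7]
(D,P): not NE [P2→R gives 8>1]
(D,Q): not NE [P2→R gives 8>6]
(D,R): not NE [P1→B gives 9>2]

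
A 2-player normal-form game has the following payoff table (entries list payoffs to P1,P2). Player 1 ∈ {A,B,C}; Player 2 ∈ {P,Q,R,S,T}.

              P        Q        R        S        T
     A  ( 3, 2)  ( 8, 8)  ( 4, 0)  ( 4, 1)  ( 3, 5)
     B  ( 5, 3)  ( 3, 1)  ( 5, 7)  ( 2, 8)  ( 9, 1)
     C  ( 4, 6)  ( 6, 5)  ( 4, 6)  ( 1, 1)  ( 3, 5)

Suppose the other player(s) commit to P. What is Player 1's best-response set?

argmax u_1 = {B}

u_1(A vs P) = 3
u_1(B vs P) = 5
u_1(C vs P) = 4
max payoff 5 at {B}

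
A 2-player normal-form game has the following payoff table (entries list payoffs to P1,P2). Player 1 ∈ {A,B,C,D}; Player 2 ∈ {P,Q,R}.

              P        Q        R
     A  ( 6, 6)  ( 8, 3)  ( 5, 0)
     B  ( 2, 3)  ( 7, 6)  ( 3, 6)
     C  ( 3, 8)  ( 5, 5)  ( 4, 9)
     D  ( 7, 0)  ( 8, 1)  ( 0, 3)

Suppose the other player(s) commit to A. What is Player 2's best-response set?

BR_2 = {P}

u_2(P vs A) = 6
u_2(Q vs A) = 3
u_2(R vs A) = 0
max payoff 6 at {P}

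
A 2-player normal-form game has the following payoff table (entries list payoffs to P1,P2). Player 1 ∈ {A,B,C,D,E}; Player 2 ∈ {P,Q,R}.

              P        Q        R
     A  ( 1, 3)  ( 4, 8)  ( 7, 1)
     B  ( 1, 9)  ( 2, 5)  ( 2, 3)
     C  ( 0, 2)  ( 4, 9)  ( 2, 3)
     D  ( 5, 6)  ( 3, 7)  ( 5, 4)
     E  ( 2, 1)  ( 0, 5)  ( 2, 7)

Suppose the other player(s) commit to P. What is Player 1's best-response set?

P1 best: {D}

u_1(A vs P) = 1
u_1(B vs P) = 1
u_1(C vs P) = 0
u_1(D vs P) = 5
u_1(E vs P) = 2
max payoff 5 at {D}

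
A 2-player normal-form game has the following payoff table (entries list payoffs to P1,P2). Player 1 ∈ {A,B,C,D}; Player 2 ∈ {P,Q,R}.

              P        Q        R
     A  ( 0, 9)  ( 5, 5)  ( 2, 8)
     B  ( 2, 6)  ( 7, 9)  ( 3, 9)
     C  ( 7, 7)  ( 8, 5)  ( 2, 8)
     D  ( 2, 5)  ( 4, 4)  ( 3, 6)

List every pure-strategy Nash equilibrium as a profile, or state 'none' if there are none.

(A,P): not NE [P1→C gives 7>0]
(A,Q): not NE [P1→C gives 8>5; P2→P gives 9>5]
(A,R): not NE [P1→D gives 3>2; P2→P gives 9>8]
(B,P): not NE [P1→C gives 7>2; P2→R gives 9>6]
(B,Q): not NE [P1→C gives 8>7]
(B,R): NE
(C,P): not NE [P2→R gives 8>7]
(C,Q): not NE [P2→R gives 8>5]
(C,R): not NE [P1→D gives 3>2]
(D,P): not NE [P1→C gives 7>2; P2→R gives 6>5]
(D,Q): not NE [P1→C gives 8>4; P2→R gives 6>4]
(D,R): NE

NE set: (B,R), (D,R)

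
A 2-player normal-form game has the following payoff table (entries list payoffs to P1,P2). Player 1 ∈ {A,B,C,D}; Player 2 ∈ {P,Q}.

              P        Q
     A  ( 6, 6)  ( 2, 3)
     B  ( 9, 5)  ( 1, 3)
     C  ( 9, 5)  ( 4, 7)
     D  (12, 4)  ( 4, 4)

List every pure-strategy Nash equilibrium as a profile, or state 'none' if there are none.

Nash profiles: (C,Q), (D,P), (D,Q)

(A,P): not NE [P1→D gives 12>6]
(A,Q): not NE [P1→D gives 4>2; P2→P gives 6>3]
(B,P): not NE [P1→D gives 12>9]
(B,Q): not NE [P1→D gives 4>1; P2→P gives 5>3]
(C,P): not NE [P1→D gives 12>9; P2→Q gives 7>5]
(C,Q): NE
(D,P): NE
(D,Q): NE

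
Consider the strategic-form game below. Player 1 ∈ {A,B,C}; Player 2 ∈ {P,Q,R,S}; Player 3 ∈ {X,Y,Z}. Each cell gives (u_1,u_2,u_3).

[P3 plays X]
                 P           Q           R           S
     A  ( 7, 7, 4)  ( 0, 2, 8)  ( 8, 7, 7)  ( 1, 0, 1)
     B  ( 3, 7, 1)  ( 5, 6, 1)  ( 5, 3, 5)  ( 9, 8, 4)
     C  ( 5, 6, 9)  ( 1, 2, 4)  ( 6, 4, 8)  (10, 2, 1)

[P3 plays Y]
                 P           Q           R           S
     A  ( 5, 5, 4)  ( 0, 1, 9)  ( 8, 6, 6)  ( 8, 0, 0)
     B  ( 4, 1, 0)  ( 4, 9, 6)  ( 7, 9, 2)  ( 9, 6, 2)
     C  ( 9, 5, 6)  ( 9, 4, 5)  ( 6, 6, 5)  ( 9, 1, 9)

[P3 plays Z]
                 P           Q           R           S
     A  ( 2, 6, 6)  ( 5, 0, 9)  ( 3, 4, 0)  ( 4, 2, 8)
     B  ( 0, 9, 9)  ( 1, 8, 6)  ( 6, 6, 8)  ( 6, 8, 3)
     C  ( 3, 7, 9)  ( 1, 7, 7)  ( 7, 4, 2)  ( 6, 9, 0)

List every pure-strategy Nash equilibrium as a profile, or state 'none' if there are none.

(A,P,X): not NE [P3→Z gives 6>4]
(A,P,Y): not NE [P1→C gives 9>5; P2→R gives 6>5; P3→Z gives 6>4]
(A,P,Z): not NE [P1→C gives 3>2]
(A,Q,X): not NE [P1→B gives 5>0; P2→R gives 7>2; P3→Z gives 9>8]
(A,Q,Y): not NE [P1→C gives 9>0; P2→R gives 6>1]
(A,Q,Z): not NE [P2→P gives 6>0]
(A,R,X): NE
(A,R,Y): not NE [P3→X gives 7>6]
(A,R,Z): not NE [P1→C gives 7>3; P2→P gives 6>4; P3→X gives 7>0]
(A,S,X): not NE [P1→C gives 10>1; P2→R gives 7>0; P3→Z gives 8>1]
(A,S,Y): not NE [P1→C gives 9>8; P2→R gives 6>0; P3→Z gives 8>0]
(A,S,Z): not NE [P1→C gives 6>4; P2→P gives 6>2]
(B,P,X): not NE [P1→A gives 7>3; P2→S gives 8>7; P3→Z gives 9>1]
(B,P,Y): not NE [P1→C gives 9>4; P2→R gives 9>1; P3→Z gives 9>0]
(B,P,Z): not NE [P1→C gives 3>0]
(B,Q,X): not NE [P2→S gives 8>6; P3→Z gives 6>1]
(B,Q,Y): not NE [P1→C gives 9>4]
(B,Q,Z): not NE [P1→A gives 5>1; P2→P gives 9>8]
(B,R,X): not NE [P1→A gives 8>5; P2→S gives 8>3; P3→Z gives 8>5]
(B,R,Y): not NE [P1→A gives 8>7; P3→Z gives 8>2]
(B,R,Z): not NE [P1→C gives 7>6; P2→P gives 9>6]
(B,S,X): not NE [P1→C gives 10>9]
(B,S,Y): not NE [P2→R gives 9>6; P3→X gives 4>2]
(B,S,Z): not NE [P2→P gives 9>8; P3→X gives 4>3]
(C,P,X): not NE [P1→A gives 7>5]
(C,P,Y): not NE [P2→R gives 6>5; P3→Z gives 9>6]
(C,P,Z): not NE [P2→S gives 9>7]
(C,Q,X): not NE [P1→B gives 5>1; P2→P gives 6>2; P3→Z gives 7>4]
(C,Q,Y): not NE [P2→R gives 6>4; P3→Z gives 7>5]
(C,Q,Z): not NE [P1→A gives 5>1; P2→S gives 9>7]
(C,R,X): not NE [P1→A gives 8>6; P2→P gives 6>4]
(C,R,Y): not NE [P1→A gives 8>6; P3→X gives 8>5]
(C,R,Z): not NE [P2→S gives 9>4; P3→X gives 8>2]
(C,S,X): not NE [P2→P gives 6>2; P3→Y gives 9>1]
(C,S,Y): not NE [P2→R gives 6>1]
(C,S,Z): not NE [P3→Y gives 9>0]

NE set: (A,R,X)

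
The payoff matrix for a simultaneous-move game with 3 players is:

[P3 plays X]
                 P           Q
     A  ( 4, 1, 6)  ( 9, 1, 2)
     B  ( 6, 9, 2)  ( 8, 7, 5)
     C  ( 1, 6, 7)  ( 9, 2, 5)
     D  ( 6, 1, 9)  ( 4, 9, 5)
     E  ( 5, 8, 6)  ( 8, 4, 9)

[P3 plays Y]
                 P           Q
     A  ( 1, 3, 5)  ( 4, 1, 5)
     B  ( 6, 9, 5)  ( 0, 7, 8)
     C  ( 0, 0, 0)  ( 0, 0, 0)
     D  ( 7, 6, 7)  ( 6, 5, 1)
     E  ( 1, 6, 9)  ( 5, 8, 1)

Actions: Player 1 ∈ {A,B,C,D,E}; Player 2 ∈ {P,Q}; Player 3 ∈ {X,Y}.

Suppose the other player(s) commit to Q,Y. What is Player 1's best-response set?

u_1(A vs Q,Y) = 4
u_1(B vs Q,Y) = 0
u_1(C vs Q,Y) = 0
u_1(D vs Q,Y) = 6
u_1(E vs Q,Y) = 5
max payoff 6 at {D}

P1 best: {D}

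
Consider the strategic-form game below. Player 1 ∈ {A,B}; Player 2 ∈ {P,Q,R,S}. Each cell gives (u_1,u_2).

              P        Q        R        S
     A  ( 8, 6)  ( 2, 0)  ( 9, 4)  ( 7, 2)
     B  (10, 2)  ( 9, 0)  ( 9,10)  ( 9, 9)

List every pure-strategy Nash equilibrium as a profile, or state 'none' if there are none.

PSNE = {(B,R)}

(A,P): not NE [P1→B gives 10>8]
(A,Q): not NE [P1→B gives 9>2; P2→P gives 6>0]
(A,R): not NE [P2→P gives 6>4]
(A,S): not NE [P1→B gives 9>7; P2→P gives 6>2]
(B,P): not NE [P2→R gives 10>2]
(B,Q): not NE [P2→R gives 10>0]
(B,R): NE
(B,S): not NE [P2→R gives 10>9]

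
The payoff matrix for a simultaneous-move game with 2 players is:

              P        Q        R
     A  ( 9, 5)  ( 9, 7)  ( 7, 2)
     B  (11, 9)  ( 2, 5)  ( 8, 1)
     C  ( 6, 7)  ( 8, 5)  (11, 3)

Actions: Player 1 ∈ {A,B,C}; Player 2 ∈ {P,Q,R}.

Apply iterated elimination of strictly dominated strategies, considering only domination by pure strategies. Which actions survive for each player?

Survivors P1:{A,B} P2:{P,Q}

P2 drop R (P beats it: A:5>2 B:9>1 C:7>3)
P1 drop C (A beats it: P:9>6 Q:9>8)
P1→{A,B} P2→{P,Q}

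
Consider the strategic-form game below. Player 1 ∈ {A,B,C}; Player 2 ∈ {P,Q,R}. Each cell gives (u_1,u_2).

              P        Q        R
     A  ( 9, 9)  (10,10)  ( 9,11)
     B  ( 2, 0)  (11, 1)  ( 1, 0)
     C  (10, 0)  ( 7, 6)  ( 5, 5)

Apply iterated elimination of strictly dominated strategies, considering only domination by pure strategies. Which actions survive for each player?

P2 drop P (Q beats it: A:10>9 B:1>0 C:6>0)
P1 drop C (A beats it: Q:10>7 R:9>5)
P1→{A,B} P2→{Q,R}

Remaining: P1:{A,B} P2:{Q,R}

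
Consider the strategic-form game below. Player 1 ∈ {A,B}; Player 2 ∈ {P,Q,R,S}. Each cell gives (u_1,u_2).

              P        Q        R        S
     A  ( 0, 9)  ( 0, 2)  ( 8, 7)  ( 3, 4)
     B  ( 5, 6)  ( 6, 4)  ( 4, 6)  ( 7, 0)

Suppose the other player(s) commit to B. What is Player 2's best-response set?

argmax u_2 = {P,R}

u_2(P vs B) = 6
u_2(Q vs B) = 4
u_2(R vs B) = 6
u_2(S vs B) = 0
max payoff 6 at {P,R}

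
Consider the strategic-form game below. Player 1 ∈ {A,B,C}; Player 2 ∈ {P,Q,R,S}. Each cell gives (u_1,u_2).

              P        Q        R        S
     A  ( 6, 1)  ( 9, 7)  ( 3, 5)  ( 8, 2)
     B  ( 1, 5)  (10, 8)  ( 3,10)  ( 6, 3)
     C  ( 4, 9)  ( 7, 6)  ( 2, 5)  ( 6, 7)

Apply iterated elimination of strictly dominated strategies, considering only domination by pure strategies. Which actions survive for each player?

Survivors P1:{A,B} P2:{Q,R}

P1 drop C (A beats it: P:6>4 Q:9>7 R:3>2 S:8>6)
P2 drop P (Q beats it: A:7>1 B:8>5)
P2 drop S (Q beats it: A:7>2 B:8>3)
P1→{A,B} P2→{Q,R}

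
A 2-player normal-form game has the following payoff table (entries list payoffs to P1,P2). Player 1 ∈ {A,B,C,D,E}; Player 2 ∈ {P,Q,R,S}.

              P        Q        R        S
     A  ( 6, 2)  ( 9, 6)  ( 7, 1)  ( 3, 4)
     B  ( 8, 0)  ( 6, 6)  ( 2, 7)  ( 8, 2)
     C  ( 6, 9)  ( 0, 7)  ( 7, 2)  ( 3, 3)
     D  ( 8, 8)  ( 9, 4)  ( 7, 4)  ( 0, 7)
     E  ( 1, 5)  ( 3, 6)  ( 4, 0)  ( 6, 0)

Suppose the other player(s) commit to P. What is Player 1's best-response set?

BR_1 = {B,D}

u_1(A vs P) = 6
u_1(B vs P) = 8
u_1(C vs P) = 6
u_1(D vs P) = 8
u_1(E vs P) = 1
max payoff 8 at {B,D}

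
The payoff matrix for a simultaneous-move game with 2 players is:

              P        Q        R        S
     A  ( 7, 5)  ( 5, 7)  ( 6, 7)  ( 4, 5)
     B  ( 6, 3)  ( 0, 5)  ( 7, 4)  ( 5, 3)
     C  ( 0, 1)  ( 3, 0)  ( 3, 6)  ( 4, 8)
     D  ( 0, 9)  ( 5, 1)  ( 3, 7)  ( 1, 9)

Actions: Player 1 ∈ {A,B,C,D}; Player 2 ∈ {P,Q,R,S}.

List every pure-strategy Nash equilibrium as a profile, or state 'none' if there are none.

(A,P): not NE [P2→R gives 7>5]
(A,Q): NE
(A,R): not NE [P1→B gives 7>6]
(A,S): not NE [P1→B gives 5>4; P2→R gives 7>5]
(B,P): not NE [P1→A gives 7>6; P2→Q gives 5>3]
(B,Q): not NE [P1→D gives 5>0]
(B,R): not NE [P2→Q gives 5>4]
(B,S): not NE [P2→Q gives 5>3]
(C,P): not NE [P1→A gives 7>0; P2→S gives 8>1]
(C,Q): not NE [P1→D gives 5>3; P2→S gives 8>0]
(C,R): not NE [P1→B gives 7>3; P2→S gives 8>6]
(C,S): not NE [P1→B gives 5>4]
(D,P): not NE [P1→A gives 7>0]
(D,Q): not NE [P2→S gives 9>1]
(D,R): not NE [P1→B gives 7>3; P2→S gives 9>7]
(D,S): not NE [P1→B gives 5>1]

NE set: (A,Q)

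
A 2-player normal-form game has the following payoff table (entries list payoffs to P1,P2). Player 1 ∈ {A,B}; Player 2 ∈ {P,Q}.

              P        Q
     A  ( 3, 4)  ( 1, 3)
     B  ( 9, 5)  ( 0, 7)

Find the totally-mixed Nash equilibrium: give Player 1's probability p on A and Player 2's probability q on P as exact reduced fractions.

P1 indiff ⇒ q·3+(1-q)·1 = q·9+(1-q)·0 ⇒ q(-6) = (1-q)(-1) ⇒ q = 1/7
P2 indiff ⇒ p·4+(1-p)·5 = p·3+(1-p)·7 ⇒ p(1) = (1-p)(2) ⇒ p = 2/3

p=2/3, q=1/7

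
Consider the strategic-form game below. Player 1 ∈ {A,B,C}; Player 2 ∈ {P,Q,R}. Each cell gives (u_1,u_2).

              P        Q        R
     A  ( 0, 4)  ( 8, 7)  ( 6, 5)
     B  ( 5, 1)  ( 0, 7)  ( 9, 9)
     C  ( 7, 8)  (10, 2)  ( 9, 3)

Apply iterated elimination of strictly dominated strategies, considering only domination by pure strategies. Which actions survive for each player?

P1 drop A (C beats it: P:7>0 Q:10>8 R:9>6)
P2 drop Q (R beats it: B:9>7 C:3>2)
P1→{B,C} P2→{P,R}

Survivors P1:{B,C} P2:{P,R}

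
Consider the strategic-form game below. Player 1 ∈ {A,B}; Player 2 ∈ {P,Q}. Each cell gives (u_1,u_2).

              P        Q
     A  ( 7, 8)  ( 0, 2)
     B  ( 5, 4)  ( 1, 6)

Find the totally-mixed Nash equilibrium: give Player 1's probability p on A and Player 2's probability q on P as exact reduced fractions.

P1 indiff ⇒ q·7+(1-q)·0 = q·5+(1-q)·1 ⇒ q(2) = (1-q)(1) ⇒ q = 1/3
P2 indiff ⇒ p·8+(1-p)·4 = p·2+(1-p)·6 ⇒ p(6) = (1-p)(2) ⇒ p = 1/4

(p,q) = (1/4, 1/3)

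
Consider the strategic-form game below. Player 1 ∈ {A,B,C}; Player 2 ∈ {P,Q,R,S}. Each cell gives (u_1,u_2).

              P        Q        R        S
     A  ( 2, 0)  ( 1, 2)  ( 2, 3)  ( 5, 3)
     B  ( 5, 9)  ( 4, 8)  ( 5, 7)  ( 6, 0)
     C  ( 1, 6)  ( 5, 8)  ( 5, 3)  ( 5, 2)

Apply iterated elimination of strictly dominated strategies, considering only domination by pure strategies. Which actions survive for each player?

P1 drop A (B beats it: P:5>2 Q:4>1 R:5>2 S:6>5)
P2 drop R (P beats it: B:9>7 C:6>3)
P2 drop S (P beats it: B:9>0 C:6>2)
P1→{B,C} P2→{P,Q}

Remaining: P1:{B,C} P2:{P,Q}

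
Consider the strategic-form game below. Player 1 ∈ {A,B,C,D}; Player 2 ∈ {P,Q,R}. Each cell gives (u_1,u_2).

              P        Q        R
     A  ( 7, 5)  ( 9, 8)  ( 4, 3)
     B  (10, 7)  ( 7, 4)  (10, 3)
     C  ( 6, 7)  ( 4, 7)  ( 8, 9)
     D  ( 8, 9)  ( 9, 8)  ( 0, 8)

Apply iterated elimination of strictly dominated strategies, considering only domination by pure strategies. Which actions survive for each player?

P1 drop C (B beats it: P:10>6 Q:7>4 R:10>8)
P2 drop R (P beats it: A:5>3 B:7>3 D:9>8)
P1→{A,B,D} P2→{P,Q}

Survivors P1:{A,B,D} P2:{P,Q}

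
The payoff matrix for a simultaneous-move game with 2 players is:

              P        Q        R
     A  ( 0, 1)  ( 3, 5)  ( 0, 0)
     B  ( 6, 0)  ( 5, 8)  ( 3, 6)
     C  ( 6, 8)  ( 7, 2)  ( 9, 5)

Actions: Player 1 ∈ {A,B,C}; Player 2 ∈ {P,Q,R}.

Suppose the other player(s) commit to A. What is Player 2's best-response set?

argmax u_2 = {Q}

u_2(P vs A) = 1
u_2(Q vs A) = 5
u_2(R vs A) = 0
max payoff 5 at {Q}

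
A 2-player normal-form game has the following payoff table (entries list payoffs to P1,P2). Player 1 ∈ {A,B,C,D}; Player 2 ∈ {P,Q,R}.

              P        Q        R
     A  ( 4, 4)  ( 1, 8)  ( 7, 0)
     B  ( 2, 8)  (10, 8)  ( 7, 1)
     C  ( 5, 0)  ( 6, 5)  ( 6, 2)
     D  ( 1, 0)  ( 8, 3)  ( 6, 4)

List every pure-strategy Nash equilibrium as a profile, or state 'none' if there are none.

Nash profiles: (B,Q)

(A,P): not NE [P1→C gives 5>4; P2→Q gives 8>4]
(A,Q): not NE [P1→B gives 10>1]
(A,R): not NE [P2→Q gives 8>0]
(B,P): not NE [P1→C gives 5>2]
(B,Q): NE
(B,R): not NE [P2→Q gives 8>1]
(C,P): not NE [P2→Q gives 5>0]
(C,Q): not NE [P1→B gives 10>6]
(C,R): not NE [P1→B gives 7>6; P2→Q gives 5>2]
(D,P): not NE [P1→C gives 5>1; P2→R gives 4>0]
(D,Q): not NE [P1→B gives 10>8; P2→R gives 4>3]
(D,R): not NE [P1→B gives 7>6]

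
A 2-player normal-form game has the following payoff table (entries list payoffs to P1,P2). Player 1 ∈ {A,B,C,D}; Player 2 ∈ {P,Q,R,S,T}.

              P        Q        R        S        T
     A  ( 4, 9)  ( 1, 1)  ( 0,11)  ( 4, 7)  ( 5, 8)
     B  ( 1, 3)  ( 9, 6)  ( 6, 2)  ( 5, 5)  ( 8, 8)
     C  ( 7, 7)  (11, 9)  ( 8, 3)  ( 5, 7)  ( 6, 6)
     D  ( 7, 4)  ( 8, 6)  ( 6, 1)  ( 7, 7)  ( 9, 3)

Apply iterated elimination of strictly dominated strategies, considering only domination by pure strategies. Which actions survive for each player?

P1 drop A (C beats it: P:7>4 Q:11>1 R:8>0 S:5>4 T:6>5)
P2 drop P (Q beats it: B:6>3 C:9>7 D:6>4)
P2 drop R (Q beats it: B:6>2 C:9>3 D:6>1)
P1→{B,C,D} P2→{Q,S,T}

IESDS → P1:{B,C,D} P2:{Q,S,T}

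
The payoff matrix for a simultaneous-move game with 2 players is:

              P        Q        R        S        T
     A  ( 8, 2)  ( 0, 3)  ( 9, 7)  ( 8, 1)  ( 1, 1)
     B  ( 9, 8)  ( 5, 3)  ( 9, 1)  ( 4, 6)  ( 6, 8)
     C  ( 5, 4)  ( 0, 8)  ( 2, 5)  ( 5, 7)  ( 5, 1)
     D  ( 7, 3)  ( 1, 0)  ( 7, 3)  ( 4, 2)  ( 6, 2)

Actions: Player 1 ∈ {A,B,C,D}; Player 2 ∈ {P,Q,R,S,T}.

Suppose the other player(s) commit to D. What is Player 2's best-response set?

u_2(P vs D) = 3
u_2(Q vs D) = 0
u_2(R vs D) = 3
u_2(S vs D) = 2
u_2(T vs D) = 2
max payoff 3 at {P,R}

P2 best: {P,R}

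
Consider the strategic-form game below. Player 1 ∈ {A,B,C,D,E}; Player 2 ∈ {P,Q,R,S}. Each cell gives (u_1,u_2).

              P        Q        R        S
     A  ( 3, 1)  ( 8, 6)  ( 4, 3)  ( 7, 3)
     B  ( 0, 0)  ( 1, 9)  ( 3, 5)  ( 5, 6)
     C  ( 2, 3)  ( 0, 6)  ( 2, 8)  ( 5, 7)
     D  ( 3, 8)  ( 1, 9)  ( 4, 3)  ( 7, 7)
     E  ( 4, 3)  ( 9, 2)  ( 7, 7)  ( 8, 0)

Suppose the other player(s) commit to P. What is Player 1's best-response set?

argmax u_1 = {E}

u_1(A vs P) = 3
u_1(B vs P) = 0
u_1(C vs P) = 2
u_1(D vs P) = 3
u_1(E vs P) = 4
max payoff 4 at {E}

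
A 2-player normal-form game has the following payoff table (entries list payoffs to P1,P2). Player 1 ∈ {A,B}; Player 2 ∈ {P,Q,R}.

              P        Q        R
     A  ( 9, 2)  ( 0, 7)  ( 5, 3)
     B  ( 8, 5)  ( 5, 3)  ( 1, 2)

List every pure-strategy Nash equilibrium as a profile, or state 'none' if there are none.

Equilibria: none

(A,P): not NE [P2→Q gives 7>2]
(A,Q): not NE [P1→B gives 5>0]
(A,R): not NE [P2→Q gives 7>3]
(B,P): not NE [P1→A gives 9>8]
(B,Q): not NE [P2→P gives 5>3]
(B,R): not NE [P1→A gives 5>1; P2→P gives 5>2]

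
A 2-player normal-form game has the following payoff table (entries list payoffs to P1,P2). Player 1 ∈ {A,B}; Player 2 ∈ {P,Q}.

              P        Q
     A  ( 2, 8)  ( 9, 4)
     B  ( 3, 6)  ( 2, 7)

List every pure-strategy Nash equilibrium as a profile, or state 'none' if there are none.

PSNE: ∅

(A,P): not NE [P1→B gives 3>2]
(A,Q): not NE [P2→P gives 8>4]
(B,P): not NE [P2→Q gives 7>6]
(B,Q): not NE [P1→A gives 9>2]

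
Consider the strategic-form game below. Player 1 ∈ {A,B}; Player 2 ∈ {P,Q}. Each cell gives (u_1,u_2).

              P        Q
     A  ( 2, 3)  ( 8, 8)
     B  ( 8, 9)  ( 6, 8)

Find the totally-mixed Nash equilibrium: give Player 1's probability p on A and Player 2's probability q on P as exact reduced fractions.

P1 indiff ⇒ q·2+(1-q)·8 = q·8+(1-q)·6 ⇒ q(-6) = (1-q)(-2) ⇒ q = 1/4
P2 indiff ⇒ p·3+(1-p)·9 = p·8+(1-p)·8 ⇒ p(-5) = (1-p)(-1) ⇒ p = 1/6

p=1/6, q=1/4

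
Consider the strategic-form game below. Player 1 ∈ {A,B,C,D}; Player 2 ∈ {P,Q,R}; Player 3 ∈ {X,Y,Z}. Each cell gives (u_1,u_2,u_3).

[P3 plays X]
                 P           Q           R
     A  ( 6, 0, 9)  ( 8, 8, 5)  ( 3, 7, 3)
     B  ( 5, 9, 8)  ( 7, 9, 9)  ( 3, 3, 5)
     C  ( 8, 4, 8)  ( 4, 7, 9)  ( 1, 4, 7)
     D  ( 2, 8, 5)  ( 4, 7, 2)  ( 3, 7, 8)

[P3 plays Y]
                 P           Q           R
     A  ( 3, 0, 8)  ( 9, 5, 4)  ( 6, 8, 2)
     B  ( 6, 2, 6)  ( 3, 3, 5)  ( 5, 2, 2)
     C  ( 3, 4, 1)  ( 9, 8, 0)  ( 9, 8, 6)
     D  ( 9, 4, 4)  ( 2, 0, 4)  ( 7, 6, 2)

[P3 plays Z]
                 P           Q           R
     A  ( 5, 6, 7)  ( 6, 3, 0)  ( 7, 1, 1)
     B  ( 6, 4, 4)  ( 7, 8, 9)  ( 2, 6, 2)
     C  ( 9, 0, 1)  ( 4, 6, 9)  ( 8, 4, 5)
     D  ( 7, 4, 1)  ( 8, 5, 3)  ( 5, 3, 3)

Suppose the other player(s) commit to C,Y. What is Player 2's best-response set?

u_2(P vs C,Y) = 4
u_2(Q vs C,Y) = 8
u_2(R vs C,Y) = 8
max payoff 8 at {Q,R}

argmax u_2 = {Q,R}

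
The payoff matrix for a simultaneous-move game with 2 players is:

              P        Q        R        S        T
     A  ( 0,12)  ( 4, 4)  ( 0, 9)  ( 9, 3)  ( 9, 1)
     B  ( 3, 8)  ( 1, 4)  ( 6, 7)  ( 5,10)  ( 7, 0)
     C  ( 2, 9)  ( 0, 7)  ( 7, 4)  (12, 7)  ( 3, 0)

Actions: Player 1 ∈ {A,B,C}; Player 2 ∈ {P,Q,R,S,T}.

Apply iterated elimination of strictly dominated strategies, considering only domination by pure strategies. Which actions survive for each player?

P2 drop Q (P beats it: A:12>4 B:8>4 C:9>7)
P2 drop R (P beats it: A:12>9 B:8>7 C:9>4)
P2 drop T (P beats it: A:12>1 B:8>0 C:9>0)
P1 drop A (C beats it: P:2>0 S:12>9)
P1→{B,C} P2→{P,S}

Survivors P1:{B,C} P2:{P,S}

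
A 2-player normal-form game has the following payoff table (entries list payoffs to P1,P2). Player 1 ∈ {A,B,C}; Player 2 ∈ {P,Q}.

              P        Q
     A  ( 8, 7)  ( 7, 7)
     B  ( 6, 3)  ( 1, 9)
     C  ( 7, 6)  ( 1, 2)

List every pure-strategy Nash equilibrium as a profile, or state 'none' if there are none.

PSNE = {(A,P), (A,Q)}

(A,P): NE
(A,Q): NE
(B,P): not NE [P1→A gives 8>6; P2→Q gives 9>3]
(B,Q): not NE [P1→A gives 7>1]
(C,P): not NE [P1→A gives 8>7]
(C,Q): not NE [P1→A gives 7>1; P2→P gives 6>2]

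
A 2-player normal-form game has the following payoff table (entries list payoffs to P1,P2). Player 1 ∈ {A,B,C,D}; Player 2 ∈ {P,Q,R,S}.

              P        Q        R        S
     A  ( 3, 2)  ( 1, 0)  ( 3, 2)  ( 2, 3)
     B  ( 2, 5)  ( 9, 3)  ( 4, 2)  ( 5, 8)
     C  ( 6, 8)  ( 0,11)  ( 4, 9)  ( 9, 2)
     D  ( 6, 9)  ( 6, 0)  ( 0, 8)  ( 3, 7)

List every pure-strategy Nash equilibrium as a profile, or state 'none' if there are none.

(A,P): not NE [P1→D gives 6>3; P2→S gives 3>2]
(A,Q): not NE [P1→B gives 9>1; P2→S gives 3>0]
(A,R): not NE [P1→C gives 4>3; P2→S gives 3>2]
(A,S): not NE [P1→C gives 9>2]
(B,P): not NE [P1→D gives 6>2; P2→S gives 8>5]
(B,Q): not NE [P2→S gives 8>3]
(B,R): not NE [P2→S gives 8>2]
(B,S): not NE [P1→C gives 9>5]
(C,P): not NE [P2→Q gives 11>8]
(C,Q): not NE [P1→B gives 9>0]
(C,R): not NE [P2→Q gives 11>9]
(C,S): not NE [P2→Q gives 11>2]
(D,P): NE
(D,Q): not NE [P1→B gives 9>6; P2→P gives 9>0]
(D,R): not NE [P1→C gives 4>0; P2→P gives 9>8]
(D,S): not NE [P1→C gives 9>3; P2→P gives 9>7]

NE set: (D,P)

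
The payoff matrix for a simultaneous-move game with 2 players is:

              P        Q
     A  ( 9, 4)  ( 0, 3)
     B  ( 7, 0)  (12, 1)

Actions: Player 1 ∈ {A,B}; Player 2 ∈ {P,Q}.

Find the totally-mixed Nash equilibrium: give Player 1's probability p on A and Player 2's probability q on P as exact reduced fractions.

P1 mixes 1/2 on A; P2 mixes 6/7 on P

P1 indiff ⇒ q·9+(1-q)·0 = q·7+(1-q)·12 ⇒ q(2) = (1-q)(12) ⇒ q = 6/7
P2 indiff ⇒ p·4+(1-p)·0 = p·3+(1-p)·1 ⇒ p(1) = (1-p)(1) ⇒ p = 1/2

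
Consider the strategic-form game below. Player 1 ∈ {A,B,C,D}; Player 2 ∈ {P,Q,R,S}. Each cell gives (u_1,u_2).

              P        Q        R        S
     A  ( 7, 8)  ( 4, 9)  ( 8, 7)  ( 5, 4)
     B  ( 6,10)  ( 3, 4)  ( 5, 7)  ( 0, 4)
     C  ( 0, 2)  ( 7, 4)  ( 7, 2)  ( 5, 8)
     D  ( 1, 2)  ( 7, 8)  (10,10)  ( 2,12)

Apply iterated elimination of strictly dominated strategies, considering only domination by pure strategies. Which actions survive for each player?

P1 drop B (A beats it: P:7>6 Q:4>3 R:8>5 S:5>0)
P2 drop P (Q beats it: A:9>8 C:4>2 D:8>2)
P1→{A,C,D} P2→{Q,R,S}

IESDS → P1:{A,C,D} P2:{Q,R,S}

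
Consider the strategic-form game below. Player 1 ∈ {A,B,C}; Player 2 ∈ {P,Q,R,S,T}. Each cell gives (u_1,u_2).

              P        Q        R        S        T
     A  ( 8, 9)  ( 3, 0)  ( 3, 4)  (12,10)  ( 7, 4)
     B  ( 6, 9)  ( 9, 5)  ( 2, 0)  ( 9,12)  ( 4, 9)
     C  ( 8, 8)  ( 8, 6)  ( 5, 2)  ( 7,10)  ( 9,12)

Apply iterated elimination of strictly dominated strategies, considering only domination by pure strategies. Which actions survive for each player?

Survivors P1:{A,C} P2:{S,T}

P2 drop P (S beats it: A:10>9 B:12>9 C:10>8)
P2 drop Q (S beats it: A:10>0 B:12>5 C:10>6)
P1 drop B (A beats it: R:3>2 S:12>9 T:7>4)
P2 drop R (S beats it: A:10>4 C:10>2)
P1→{A,C} P2→{S,T}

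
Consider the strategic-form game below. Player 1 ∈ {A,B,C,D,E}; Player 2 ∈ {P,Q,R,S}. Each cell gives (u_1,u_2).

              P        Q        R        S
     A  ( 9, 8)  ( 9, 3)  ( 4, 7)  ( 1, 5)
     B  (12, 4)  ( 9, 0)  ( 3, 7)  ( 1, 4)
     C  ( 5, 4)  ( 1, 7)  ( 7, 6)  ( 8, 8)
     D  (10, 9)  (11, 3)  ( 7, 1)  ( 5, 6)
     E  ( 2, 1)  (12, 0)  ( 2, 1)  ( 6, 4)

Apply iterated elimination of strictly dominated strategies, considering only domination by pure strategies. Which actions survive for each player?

Survivors P1:{B,C,D} P2:{P,R,S}

P1 drop A (D beats it: P:10>9 Q:11>9 R:7>4 S:5>1)
P2 drop Q (S beats it: B:4>0 C:8>7 D:6>3 E:4>0)
P1 drop E (C beats it: P:5>2 R:7>2 S:8>6)
P1→{B,C,D} P2→{P,R,S}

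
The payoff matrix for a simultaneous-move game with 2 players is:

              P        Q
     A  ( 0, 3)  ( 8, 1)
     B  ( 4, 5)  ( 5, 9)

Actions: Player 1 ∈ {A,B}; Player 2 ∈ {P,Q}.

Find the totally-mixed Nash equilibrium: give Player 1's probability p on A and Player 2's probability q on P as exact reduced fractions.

p=2/3, q=3/7

P1 indiff ⇒ q·0+(1-q)·8 = q·4+(1-q)·5 ⇒ q(-4) = (1-q)(-3) ⇒ q = 3/7
P2 indiff ⇒ p·3+(1-p)·5 = p·1+(1-p)·9 ⇒ p(2) = (1-p)(4) ⇒ p = 2/3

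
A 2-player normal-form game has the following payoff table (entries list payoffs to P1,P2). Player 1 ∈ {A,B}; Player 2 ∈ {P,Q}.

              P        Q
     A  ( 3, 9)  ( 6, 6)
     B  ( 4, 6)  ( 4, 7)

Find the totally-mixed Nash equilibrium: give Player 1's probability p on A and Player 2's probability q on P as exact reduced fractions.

p=1/4, q=2/3

P1 indiff ⇒ q·3+(1-q)·6 = q·4+(1-q)·4 ⇒ q(-1) = (1-q)(-2) ⇒ q = 2/3
P2 indiff ⇒ p·9+(1-p)·6 = p·6+(1-p)·7 ⇒ p(3) = (1-p)(1) ⇒ p = 1/4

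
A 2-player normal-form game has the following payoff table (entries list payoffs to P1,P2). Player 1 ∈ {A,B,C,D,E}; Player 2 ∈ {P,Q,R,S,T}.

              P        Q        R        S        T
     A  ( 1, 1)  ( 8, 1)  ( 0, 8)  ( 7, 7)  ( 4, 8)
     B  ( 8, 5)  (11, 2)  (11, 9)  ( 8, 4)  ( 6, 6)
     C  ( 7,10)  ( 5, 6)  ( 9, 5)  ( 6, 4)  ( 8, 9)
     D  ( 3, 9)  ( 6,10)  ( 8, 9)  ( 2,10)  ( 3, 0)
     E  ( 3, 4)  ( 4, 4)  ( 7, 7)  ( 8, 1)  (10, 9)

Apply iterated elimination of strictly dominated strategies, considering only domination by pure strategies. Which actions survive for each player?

IESDS → P1:{B,C,E} P2:{P,R,T}

P1 drop A (B beats it: P:8>1 Q:11>8 R:11>0 S:8>7 T:6>4)
P1 drop D (B beats it: P:8>3 Q:11>6 R:11>8 S:8>2 T:6>3)
P2 drop Q (T beats it: B:6>2 C:9>6 E:9>4)
P2 drop S (P beats it: B:5>4 C:10>4 E:4>1)
P1→{B,C,E} P2→{P,R,T}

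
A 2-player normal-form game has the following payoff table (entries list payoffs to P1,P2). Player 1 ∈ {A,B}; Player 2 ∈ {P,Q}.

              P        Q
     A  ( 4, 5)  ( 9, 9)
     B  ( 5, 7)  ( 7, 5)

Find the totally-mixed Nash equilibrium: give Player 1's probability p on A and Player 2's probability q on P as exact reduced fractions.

P1 indiff ⇒ q·4+(1-q)·9 = q·5+(1-q)·7 ⇒ q(-1) = (1-q)(-2) ⇒ q = 2/3
P2 indiff ⇒ p·5+(1-p)·7 = p·9+(1-p)·5 ⇒ p(-4) = (1-p)(-2) ⇒ p = 1/3

p=1/3, q=2/3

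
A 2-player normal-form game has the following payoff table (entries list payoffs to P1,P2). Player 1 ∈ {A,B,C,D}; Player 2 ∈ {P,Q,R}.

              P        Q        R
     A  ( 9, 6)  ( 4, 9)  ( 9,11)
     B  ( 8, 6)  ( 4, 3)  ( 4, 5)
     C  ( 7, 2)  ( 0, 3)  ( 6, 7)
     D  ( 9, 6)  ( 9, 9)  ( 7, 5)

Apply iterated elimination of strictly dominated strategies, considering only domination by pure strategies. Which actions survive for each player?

IESDS → P1:{A,D} P2:{Q,R}

P1 drop B (D beats it: P:9>8 Q:9>4 R:7>4)
P1 drop C (A beats it: P:9>7 Q:4>0 R:9>6)
P2 drop P (Q beats it: A:9>6 D:9>6)
P1→{A,D} P2→{Q,R}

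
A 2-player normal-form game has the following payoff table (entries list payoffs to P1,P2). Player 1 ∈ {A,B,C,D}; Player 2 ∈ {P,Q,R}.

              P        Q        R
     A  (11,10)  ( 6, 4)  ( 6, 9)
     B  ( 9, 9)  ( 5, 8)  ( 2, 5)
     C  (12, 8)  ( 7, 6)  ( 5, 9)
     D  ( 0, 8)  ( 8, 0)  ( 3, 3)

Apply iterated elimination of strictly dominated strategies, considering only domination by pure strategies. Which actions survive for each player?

P1 drop B (A beats it: P:11>9 Q:6>5 R:6>2)
P2 drop Q (P beats it: A:10>4 C:8>6 D:8>0)
P1 drop D (A beats it: P:11>0 R:6>3)
P1→{A,C} P2→{P,R}

Survivors P1:{A,C} P2:{P,R}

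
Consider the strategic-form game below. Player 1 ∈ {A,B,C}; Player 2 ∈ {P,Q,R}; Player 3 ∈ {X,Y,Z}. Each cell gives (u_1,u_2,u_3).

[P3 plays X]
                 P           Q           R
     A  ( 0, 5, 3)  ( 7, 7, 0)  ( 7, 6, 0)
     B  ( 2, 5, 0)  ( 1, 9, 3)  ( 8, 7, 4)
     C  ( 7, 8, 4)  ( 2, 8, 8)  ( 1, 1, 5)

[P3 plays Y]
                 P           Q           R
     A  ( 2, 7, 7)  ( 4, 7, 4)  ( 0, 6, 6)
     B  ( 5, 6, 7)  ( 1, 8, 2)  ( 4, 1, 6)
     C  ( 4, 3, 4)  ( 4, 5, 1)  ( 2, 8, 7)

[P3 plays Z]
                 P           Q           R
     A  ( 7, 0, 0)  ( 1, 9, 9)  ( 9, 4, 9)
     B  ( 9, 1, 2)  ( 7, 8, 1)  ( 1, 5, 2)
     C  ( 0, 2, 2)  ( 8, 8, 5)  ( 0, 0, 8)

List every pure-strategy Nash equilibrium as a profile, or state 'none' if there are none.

(A,P,X): not NE [P1→C gives 7>0; P2→Q gives 7>5; P3→Y gives 7>3]
(A,P,Y): not NE [P1→B gives 5>2]
(A,P,Z): not NE [P1→B gives 9>7; P2→Q gives 9>0; P3→Y gives 7>0]
(A,Q,X): not NE [P3→Z gives 9>0]
(A,Q,Y): not NE [P3→Z gives 9>4]
(A,Q,Z): not NE [P1→C gives 8>1]
(A,R,X): not NE [P1→B gives 8>7; P2→Q gives 7>6; P3→Z gives 9>0]
(A,R,Y): not NE [P1→B gives 4>0; P2→Q gives 7>6; P3→Z gives 9>6]
(A,R,Z): not NE [P2→Q gives 9>4]
(B,P,X): not NE [P1→C gives 7>2; P2→Q gives 9>5; P3→Y gives 7>0]
(B,P,Y): not NE [P2→Q gives 8>6]
(B,P,Z): not NE [P2→Q gives 8>1; P3→Y gives 7>2]
(B,Q,X): not NE [P1→A gives 7>1]
(B,Q,Y): not NE [P1→C gives 4>1; P3→X gives 3>2]
(B,Q,Z): not NE [P1→C gives 8>7; P3→X gives 3>1]
(B,R,X): not NE [P2→Q gives 9>7; P3→Y gives 6>4]
(B,R,Y): not NE [P2→Q gives 8>1]
(B,R,Z): not NE [P1→A gives 9>1; P2→Q gives 8>5; P3→Y gives 6>2]
(C,P,X): NE
(C,P,Y): not NE [P1→B gives 5>4; P2→R gives 8>3]
(C,P,Z): not NE [P1→B gives 9>0; P2→Q gives 8>2; P3→Y gives 4>2]
(C,Q,X): not NE [P1→A gives 7>2]
(C,Q,Y): not NE [P2→R gives 8>5; P3→X gives 8>1]
(C,Q,Z): not NE [P3→X gives 8>5]
(C,R,X): not NE [P1→B gives 8>1; P2→Q gives 8>1; P3→Z gives 8>5]
(C,R,Y): not NE [P1→B gives 4>2; P3→Z gives 8>7]
(C,R,Z): not NE [P1→A gives 9>0; P2→Q gives 8>0]

PSNE = {(C,P,X)}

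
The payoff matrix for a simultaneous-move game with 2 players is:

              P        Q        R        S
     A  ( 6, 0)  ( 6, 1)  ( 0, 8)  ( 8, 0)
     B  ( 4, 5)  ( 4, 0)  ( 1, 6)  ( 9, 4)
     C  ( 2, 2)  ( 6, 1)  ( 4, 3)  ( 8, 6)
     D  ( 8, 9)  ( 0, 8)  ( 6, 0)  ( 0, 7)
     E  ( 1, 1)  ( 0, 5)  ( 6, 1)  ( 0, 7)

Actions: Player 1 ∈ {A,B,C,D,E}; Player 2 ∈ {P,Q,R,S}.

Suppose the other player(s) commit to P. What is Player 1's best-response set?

BR_1 = {D}

u_1(A vs P) = 6
u_1(B vs P) = 4
u_1(C vs P) = 2
u_1(D vs P) = 8
u_1(E vs P) = 1
max payoff 8 at {D}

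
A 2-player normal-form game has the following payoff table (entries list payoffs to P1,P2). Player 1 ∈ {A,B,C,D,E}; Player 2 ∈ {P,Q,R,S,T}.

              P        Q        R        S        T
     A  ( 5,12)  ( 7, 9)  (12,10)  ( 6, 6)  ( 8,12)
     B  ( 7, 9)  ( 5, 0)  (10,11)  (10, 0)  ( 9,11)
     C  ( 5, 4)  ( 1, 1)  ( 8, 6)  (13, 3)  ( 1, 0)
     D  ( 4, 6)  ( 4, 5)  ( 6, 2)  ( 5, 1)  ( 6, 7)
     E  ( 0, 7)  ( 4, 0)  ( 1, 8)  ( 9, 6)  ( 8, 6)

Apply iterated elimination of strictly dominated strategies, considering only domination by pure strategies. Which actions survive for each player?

P1 drop D (A beats it: P:5>4 Q:7>4 R:12>6 S:6>5 T:8>6)
P1 drop E (B beats it: P:7>0 Q:5>4 R:10>1 S:10>9 T:9>8)
P2 drop Q (P beats it: A:12>9 B:9>0 C:4>1)
P2 drop S (P beats it: A:12>6 B:9>0 C:4>3)
P1 drop C (B beats it: P:7>5 R:10>8 T:9>1)
P1→{A,B} P2→{P,R,T}

IESDS → P1:{A,B} P2:{P,R,T}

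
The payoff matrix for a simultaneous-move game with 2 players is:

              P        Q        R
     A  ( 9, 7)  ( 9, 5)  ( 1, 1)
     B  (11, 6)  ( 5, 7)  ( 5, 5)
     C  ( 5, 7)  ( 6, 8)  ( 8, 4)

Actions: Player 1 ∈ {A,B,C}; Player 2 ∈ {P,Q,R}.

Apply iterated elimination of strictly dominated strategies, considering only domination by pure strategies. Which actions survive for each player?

Remaining: P1:{A,B} P2:{P,Q}

P2 drop R (P beats it: A:7>1 B:6>5 C:7>4)
P1 drop C (A beats it: P:9>5 Q:9>6)
P1→{A,B} P2→{P,Q}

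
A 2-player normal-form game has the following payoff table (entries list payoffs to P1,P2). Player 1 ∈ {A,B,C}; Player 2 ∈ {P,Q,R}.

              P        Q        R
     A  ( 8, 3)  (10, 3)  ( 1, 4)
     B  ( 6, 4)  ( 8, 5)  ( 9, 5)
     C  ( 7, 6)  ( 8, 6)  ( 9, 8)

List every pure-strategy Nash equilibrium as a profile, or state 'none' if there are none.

NE set: (B,R), (C,R)

(A,P): not NE [P2→R gives 4>3]
(A,Q): not NE [P2→R gives 4>3]
(A,R): not NE [P1→C gives 9>1]
(B,P): not NE [P1→A gives 8>6; P2→R gives 5>4]
(B,Q): not NE [P1→A gives 10>8]
(B,R): NE
(C,P): not NE [P1→A gives 8>7; P2→R gives 8>6]
(C,Q): not NE [P1→A gives 10>8; P2→R gives 8>6]
(C,R): NE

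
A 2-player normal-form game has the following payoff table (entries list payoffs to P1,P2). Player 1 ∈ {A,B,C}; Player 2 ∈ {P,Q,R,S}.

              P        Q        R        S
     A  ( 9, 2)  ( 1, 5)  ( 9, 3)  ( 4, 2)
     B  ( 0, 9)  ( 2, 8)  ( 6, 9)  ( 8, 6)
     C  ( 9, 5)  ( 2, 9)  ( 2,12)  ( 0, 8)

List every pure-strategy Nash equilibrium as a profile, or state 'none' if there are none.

No pure NE.

(A,P): not NE [P2→Q gives 5>2]
(A,Q): not NE [P1→C gives 2>1]
(A,R): not NE [P2→Q gives 5>3]
(A,S): not NE [P1→B gives 8>4; P2→Q gives 5>2]
(B,P): not NE [P1→C gives 9>0]
(B,Q): not NE [P2→R gives 9>8]
(B,R): not NE [P1→A gives 9>6]
(B,S): not NE [P2→R gives 9>6]
(C,P): not NE [P2→R gives 12>5]
(C,Q): not NE [P2→R gives 12>9]
(C,R): not NE [P1→A gives 9>2]
(C,S): not NE [P1→B gives 8>0; P2→R gives 12>8]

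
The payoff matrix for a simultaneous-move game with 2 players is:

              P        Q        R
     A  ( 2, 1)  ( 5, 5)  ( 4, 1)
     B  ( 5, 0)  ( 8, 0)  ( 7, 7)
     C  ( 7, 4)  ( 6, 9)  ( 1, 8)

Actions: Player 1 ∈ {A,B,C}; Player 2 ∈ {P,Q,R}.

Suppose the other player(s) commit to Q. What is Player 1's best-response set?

argmax u_1 = {B}

u_1(A vs Q) = 5
u_1(B vs Q) = 8
u_1(C vs Q) = 6
max payoff 8 at {B}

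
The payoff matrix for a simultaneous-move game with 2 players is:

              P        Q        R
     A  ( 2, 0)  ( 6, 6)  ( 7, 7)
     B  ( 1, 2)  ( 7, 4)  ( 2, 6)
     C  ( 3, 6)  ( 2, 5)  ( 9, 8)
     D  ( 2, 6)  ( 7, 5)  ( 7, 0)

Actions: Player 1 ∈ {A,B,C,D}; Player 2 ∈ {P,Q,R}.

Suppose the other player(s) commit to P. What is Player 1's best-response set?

P1 best: {C}

u_1(A vs P) = 2
u_1(B vs P) = 1
u_1(C vs P) = 3
u_1(D vs P) = 2
max payoff 3 at {C}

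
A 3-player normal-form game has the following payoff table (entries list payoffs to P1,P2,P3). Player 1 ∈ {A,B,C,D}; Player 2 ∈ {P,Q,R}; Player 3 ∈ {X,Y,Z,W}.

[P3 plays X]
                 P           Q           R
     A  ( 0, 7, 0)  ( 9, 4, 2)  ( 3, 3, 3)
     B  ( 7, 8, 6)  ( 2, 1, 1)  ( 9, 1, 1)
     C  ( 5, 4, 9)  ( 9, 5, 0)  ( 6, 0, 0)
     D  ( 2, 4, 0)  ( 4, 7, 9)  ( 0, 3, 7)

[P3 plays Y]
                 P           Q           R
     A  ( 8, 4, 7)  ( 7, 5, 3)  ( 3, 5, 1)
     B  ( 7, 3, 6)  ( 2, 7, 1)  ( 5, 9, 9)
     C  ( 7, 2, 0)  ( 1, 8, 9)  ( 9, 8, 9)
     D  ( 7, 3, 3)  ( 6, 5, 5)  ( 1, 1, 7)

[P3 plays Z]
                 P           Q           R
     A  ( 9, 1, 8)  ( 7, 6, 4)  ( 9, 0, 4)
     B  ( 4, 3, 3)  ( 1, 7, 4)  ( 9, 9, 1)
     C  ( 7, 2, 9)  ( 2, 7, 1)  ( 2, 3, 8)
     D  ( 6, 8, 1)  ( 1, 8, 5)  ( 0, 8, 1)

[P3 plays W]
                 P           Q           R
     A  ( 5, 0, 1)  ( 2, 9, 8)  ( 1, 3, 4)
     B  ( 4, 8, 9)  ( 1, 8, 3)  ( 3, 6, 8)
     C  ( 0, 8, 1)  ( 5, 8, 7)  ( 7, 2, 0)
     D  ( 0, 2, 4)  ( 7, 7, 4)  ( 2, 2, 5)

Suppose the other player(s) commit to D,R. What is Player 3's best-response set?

BR_3 = {X,Y}

u_3(X vs D,R) = 7
u_3(Y vs D,R) = 7
u_3(Z vs D,R) = 1
u_3(W vs D,R) = 5
max payoff 7 at {X,Y}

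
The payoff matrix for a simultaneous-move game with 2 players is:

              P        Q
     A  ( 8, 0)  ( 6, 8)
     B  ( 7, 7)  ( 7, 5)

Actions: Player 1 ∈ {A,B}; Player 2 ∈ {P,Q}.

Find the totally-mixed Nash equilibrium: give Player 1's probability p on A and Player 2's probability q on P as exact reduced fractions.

p=1/5, q=1/2

P1 indiff ⇒ q·8+(1-q)·6 = q·7+(1-q)·7 ⇒ q(1) = (1-q)(1) ⇒ q = 1/2
P2 indiff ⇒ p·0+(1-p)·7 = p·8+(1-p)·5 ⇒ p(-8) = (1-p)(-2) ⇒ p = 1/5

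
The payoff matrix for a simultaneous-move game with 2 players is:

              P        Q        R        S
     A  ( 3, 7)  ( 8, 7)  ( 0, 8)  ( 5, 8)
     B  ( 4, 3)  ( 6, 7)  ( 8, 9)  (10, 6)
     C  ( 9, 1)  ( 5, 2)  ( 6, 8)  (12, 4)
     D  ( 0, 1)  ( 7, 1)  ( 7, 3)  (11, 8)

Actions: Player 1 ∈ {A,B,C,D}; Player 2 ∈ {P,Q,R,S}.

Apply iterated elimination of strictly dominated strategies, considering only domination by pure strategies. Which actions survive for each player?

P2 drop P (R beats it: A:8>7 B:9>3 C:8>1 D:3>1)
P2 drop Q (R beats it: A:8>7 B:9>7 C:8>2 D:3>1)
P1 drop A (B beats it: R:8>0 S:10>5)
P1→{B,C,D} P2→{R,S}

IESDS → P1:{B,C,D} P2:{R,S}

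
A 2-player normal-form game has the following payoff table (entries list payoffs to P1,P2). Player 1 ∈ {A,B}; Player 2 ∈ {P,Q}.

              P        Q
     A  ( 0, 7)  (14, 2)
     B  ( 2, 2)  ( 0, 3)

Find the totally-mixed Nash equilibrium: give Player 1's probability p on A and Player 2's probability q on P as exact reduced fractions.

P1 indiff ⇒ q·0+(1-q)·14 = q·2+(1-q)·0 ⇒ q(-2) = (1-q)(-14) ⇒ q = 7/8
P2 indiff ⇒ p·7+(1-p)·2 = p·2+(1-p)·3 ⇒ p(5) = (1-p)(1) ⇒ p = 1/6

(p,q) = (1/6, 7/8)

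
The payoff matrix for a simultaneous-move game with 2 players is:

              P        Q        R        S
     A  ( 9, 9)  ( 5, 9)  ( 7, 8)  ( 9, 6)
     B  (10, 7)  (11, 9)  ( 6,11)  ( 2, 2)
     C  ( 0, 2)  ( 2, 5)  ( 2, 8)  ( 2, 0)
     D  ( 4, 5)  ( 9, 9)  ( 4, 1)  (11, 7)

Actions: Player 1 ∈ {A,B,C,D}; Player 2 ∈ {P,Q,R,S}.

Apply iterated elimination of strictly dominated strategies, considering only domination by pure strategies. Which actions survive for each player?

Survivors P1:{A,B} P2:{P,Q,R}

P1 drop C (A beats it: P:9>0 Q:5>2 R:7>2 S:9>2)
P2 drop S (Q beats it: A:9>6 B:9>2 D:9>7)
P1 drop D (B beats it: P:10>4 Q:11>9 R:6>4)
P1→{A,B} P2→{P,Q,R}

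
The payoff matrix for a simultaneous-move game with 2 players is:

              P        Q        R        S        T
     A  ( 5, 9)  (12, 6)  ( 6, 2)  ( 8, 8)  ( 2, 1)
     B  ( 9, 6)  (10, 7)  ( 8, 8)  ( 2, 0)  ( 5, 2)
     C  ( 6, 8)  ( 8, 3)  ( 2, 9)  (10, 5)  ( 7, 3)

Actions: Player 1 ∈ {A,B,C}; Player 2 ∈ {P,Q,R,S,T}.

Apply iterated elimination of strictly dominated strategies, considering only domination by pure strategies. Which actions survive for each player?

Remaining: P1:{A,B} P2:{P,Q,R}

P2 drop S (P beats it: A:9>8 B:6>0 C:8>5)
P2 drop T (P beats it: A:9>1 B:6>2 C:8>3)
P1 drop C (B beats it: P:9>6 Q:10>8 R:8>2)
P1→{A,B} P2→{P,Q,R}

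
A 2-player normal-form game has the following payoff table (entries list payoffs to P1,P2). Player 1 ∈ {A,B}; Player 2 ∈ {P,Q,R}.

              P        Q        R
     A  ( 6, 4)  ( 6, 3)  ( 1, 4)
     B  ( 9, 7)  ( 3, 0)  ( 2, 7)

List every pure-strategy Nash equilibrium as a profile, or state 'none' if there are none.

(A,P): not NE [P1→B gives 9>6]
(A,Q): not NE [P2→R gives 4>3]
(A,R): not NE [P1→B gives 2>1]
(B,P): NE
(B,Q): not NE [P1→A gives 6>3; P2→R gives 7>0]
(B,R): NE

NE set: (B,P), (B,R)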